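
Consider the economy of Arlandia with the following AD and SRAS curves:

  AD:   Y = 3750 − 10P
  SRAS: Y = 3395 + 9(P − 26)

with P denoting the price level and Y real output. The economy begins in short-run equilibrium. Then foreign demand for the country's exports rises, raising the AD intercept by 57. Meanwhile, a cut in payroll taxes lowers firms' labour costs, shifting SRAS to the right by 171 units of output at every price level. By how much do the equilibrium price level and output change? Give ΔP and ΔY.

ΔP = -6, ΔY = +117

After both shocks: AD is Y = 3807 − 10P and SRAS is Y = 3332 + 9P.
Setting them equal: 475 = 19P, so P = 25.
Y = 3807 − 10·25 = 3557.
Initially P = 31, Y = 3440, so ΔP = -6 and ΔY = +117.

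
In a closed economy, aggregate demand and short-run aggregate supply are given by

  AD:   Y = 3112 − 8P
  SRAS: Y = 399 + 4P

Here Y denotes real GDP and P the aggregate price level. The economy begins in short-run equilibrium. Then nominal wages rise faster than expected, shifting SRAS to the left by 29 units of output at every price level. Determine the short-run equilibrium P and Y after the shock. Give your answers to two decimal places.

P = 228.50, Y = 1284.00

This is a negative supply shock: SRAS shifts left.
New SRAS: Y = 370 + 4P.
Set AD = SRAS: 3112 − 8P = 370 + 4P, so 2742 = 12P and P = 228.50.
Substituting into AD, Y = 1284.00.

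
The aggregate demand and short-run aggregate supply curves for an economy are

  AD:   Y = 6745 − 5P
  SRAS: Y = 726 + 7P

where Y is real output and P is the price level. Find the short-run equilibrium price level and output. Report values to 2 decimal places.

Set AD = SRAS: 6745 − 5P = 726 + 7P, so 6019 = 12P and P = 501.58.
Substituting into AD, Y = 6745 − 5P = 4237.08.

P = 501.58, Y = 4237.08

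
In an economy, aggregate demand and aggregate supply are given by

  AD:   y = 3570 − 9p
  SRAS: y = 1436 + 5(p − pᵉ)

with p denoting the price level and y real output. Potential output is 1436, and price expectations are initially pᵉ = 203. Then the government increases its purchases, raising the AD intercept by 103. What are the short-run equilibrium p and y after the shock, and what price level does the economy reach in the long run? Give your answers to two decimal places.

Short run: p = 232.29, y = 1582.43. Long run: p = 248.56.

AD shifts right: new AD is y = 3673 − 9p. With pᵉ = 203, SRAS is y = 421 + 5p.
Short run: 3673 − 9p = 421 + 5p gives 3252 = 14p, so p = 232.29 and y = 3673 − 9p = 1582.43.
y = 1582.43 is above potential 1436; expectations adjust and SRAS shifts left until y = 1436.
Long run: on the new AD curve, 1436 = 3673 − 9p gives p = 248.56.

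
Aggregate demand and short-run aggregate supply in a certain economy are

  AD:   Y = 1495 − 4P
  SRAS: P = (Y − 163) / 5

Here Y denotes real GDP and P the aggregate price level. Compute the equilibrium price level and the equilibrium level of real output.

Rearrange SRAS to Y = 163 + 5P.
Set AD = SRAS: 1495 − 4P = 163 + 5P, so 1332 = 9P and P = 148.
Then Y = 1495 − 4·148 = 903.

P = 148, Y = 903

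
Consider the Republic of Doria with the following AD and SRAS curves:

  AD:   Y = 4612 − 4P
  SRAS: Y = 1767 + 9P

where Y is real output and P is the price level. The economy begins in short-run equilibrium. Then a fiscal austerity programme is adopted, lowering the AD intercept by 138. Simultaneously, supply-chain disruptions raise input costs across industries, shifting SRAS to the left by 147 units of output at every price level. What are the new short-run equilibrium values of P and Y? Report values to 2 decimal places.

After both shocks: AD is Y = 4474 − 4P and SRAS is Y = 1620 + 9P.
Setting them equal: 2854 = 13P, so P = 219.54.
Substituting into AD, Y = 3595.85.

P = 219.54, Y = 3595.85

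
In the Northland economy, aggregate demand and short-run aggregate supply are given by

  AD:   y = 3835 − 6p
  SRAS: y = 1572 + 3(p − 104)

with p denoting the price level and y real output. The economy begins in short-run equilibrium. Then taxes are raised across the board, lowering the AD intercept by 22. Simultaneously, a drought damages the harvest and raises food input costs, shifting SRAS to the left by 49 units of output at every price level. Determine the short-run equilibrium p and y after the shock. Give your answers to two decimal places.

After both shocks: AD is y = 3813 − 6p and SRAS is y = 1211 + 3p.
Setting them equal: 2602 = 9p, so p = 289.11.
Substituting into AD, y = 2078.33.

p = 289.11, y = 2078.33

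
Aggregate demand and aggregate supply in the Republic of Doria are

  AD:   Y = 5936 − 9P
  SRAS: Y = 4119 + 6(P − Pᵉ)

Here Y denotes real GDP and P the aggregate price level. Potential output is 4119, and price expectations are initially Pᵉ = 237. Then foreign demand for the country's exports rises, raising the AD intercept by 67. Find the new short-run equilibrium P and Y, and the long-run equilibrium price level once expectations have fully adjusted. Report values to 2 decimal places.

Short run: P = 220.40, Y = 4019.40. Long run: P = 209.33.

AD shifts right: new AD is Y = 6003 − 9P. With Pᵉ = 237, SRAS is Y = 2697 + 6P.
Short run: 6003 − 9P = 2697 + 6P gives 3306 = 15P, so P = 220.40 and Y = 6003 − 9P = 4019.40.
Y = 4019.40 is below potential 4119; expectations adjust and SRAS shifts right until Y = 4119.
Long run: on the new AD curve, 4119 = 6003 − 9P gives P = 209.33.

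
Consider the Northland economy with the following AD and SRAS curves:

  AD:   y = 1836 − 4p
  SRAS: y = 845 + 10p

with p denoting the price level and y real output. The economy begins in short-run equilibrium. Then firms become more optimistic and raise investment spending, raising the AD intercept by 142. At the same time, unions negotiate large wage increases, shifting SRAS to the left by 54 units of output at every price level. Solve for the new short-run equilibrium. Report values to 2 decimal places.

After both shocks: AD is y = 1978 − 4p and SRAS is y = 791 + 10p.
Setting them equal: 1187 = 14p, so p = 84.79.
Substituting into AD, y = 1638.86.

p = 84.79, y = 1638.86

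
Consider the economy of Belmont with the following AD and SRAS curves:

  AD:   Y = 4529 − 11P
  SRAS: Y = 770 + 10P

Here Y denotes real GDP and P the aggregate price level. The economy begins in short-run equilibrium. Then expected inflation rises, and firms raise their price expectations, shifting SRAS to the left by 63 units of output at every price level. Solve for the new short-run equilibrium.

This is a negative supply shock: SRAS shifts left.
New SRAS: Y = 707 + 10P.
Set AD = SRAS: 4529 − 11P = 707 + 10P, so 3822 = 21P and P = 182.
Y = 4529 − 11·182 = 2527.

P = 182, Y = 2527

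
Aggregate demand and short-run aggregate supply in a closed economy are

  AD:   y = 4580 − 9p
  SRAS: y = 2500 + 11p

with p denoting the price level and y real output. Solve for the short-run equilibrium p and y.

Set AD = SRAS: 4580 − 9p = 2500 + 11p, so 2080 = 20p and p = 104.
Then y = 4580 − 9·104 = 3644.

p = 104, y = 3644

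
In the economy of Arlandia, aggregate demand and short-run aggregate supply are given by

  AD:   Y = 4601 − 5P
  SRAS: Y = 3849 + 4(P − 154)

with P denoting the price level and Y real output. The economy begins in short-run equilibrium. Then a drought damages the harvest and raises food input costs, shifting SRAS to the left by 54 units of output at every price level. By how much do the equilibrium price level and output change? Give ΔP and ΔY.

This is a negative supply shock: SRAS shifts left.
New SRAS: Y = 3179 + 4P.
Set AD = SRAS: 4601 − 5P = 3179 + 4P, so 1422 = 9P and P = 158.
Y = 4601 − 5·158 = 3811.
Initially P = 152, Y = 3841, so ΔP = +6 and ΔY = -30.

ΔP = +6, ΔY = -30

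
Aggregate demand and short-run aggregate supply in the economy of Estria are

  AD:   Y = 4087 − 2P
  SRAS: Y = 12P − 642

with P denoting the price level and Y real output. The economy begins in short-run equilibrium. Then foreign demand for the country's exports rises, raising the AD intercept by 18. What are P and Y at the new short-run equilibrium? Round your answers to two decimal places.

This is a positive demand shock: AD shifts right.
New AD: Y = 4105 − 2P.
Set AD = SRAS: 4105 − 2P = 12P − 642, so 4747 = 14P and P = 339.07.
Substituting into AD, Y = 3426.86.

P = 339.07, Y = 3426.86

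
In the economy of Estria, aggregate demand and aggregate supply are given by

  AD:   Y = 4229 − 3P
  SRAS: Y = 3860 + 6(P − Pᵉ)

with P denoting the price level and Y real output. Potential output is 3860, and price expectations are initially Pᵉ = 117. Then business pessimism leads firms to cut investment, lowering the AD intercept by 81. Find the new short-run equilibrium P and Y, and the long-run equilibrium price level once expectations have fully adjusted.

Short run: P = 110, Y = 3818. Long run: P = 96.

AD shifts left: new AD is Y = 4148 − 3P. With Pᵉ = 117, SRAS is Y = 3158 + 6P.
Short run: 4148 − 3P = 3158 + 6P gives 990 = 9P, so P = 110 and Y = 4148 − 3·110 = 3818.
Y = 3818 is below potential 3860; expectations adjust and SRAS shifts right until Y = 3860.
Long run: on the new AD curve, 3860 = 4148 − 3P gives P = 96.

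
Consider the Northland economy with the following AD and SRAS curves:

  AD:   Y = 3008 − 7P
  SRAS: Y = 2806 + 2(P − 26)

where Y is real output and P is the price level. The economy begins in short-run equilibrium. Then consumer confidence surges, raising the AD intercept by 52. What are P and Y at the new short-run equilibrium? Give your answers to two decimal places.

P = 34.00, Y = 2822.00

This is a positive demand shock: AD shifts right.
New AD: Y = 3060 − 7P.
SRAS can be written Y = 2754 + 2P.
Set AD = SRAS: 3060 − 7P = 2754 + 2P, so 306 = 9P and P = 34.00.
Substituting into AD, Y = 2822.00.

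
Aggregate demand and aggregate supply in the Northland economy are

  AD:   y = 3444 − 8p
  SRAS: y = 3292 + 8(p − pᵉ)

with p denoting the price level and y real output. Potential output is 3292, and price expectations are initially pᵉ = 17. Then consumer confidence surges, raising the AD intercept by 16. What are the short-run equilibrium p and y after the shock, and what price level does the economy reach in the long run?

Short run: p = 19, y = 3308. Long run: p = 21.

AD shifts right: new AD is y = 3460 − 8p. With pᵉ = 17, SRAS is y = 3156 + 8p.
Short run: 3460 − 8p = 3156 + 8p gives 304 = 16p, so p = 19 and y = 3460 − 8·19 = 3308.
y = 3308 is above potential 3292; expectations adjust and SRAS shifts left until y = 3292.
Long run: on the new AD curve, 3292 = 3460 − 8p gives p = 21.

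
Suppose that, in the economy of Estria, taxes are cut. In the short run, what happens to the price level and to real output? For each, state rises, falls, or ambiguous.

This is a positive demand shock: AD shifts right.
Moving along the upward-sloping SRAS curve, P rises and Y rises.

Price level: rises; output: rises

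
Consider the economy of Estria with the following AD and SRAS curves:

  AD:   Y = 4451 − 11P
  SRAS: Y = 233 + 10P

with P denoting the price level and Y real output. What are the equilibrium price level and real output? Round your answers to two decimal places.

P = 200.86, Y = 2241.57

Set AD = SRAS: 4451 − 11P = 233 + 10P, so 4218 = 21P and P = 200.86.
Substituting into AD, Y = 4451 − 11P = 2241.57.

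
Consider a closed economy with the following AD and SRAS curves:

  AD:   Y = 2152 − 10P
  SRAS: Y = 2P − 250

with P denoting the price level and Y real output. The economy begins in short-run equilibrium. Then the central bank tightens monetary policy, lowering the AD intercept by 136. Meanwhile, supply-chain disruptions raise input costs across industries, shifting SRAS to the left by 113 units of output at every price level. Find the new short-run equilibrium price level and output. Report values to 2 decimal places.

After both shocks: AD is Y = 2016 − 10P and SRAS is Y = 2P − 363.
Setting them equal: 2379 = 12P, so P = 198.25.
Substituting into AD, Y = 33.50.

P = 198.25, Y = 33.50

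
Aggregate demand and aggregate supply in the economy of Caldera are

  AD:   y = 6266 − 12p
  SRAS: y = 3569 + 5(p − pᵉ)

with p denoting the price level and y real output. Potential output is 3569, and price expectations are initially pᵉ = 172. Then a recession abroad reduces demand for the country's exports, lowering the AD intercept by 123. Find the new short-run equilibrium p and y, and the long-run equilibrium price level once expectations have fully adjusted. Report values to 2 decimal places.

AD shifts left: new AD is y = 6143 − 12p. With pᵉ = 172, SRAS is y = 2709 + 5p.
Short run: 6143 − 12p = 2709 + 5p gives 3434 = 17p, so p = 202.00 and y = 6143 − 12p = 3719.00.
y = 3719.00 is above potential 3569; expectations adjust and SRAS shifts left until y = 3569.
Long run: on the new AD curve, 3569 = 6143 − 12p gives p = 214.50.

Short run: p = 202.00, y = 3719.00. Long run: p = 214.50.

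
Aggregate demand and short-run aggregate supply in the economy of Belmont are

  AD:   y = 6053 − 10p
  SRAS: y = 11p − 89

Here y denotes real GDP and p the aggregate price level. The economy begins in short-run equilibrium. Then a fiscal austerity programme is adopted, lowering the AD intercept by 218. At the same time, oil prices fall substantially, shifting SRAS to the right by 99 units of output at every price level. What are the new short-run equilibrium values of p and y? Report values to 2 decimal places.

After both shocks: AD is y = 5835 − 10p and SRAS is y = 10 + 11p.
Setting them equal: 5825 = 21p, so p = 277.38.
Substituting into AD, y = 3061.19.

p = 277.38, y = 3061.19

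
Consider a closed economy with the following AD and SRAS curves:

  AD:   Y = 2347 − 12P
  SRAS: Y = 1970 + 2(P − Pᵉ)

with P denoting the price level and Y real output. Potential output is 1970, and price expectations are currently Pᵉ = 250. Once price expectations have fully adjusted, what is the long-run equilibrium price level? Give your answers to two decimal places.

Short run: with Pᵉ = 250, SRAS is Y = 1470 + 2P. Setting AD = SRAS gives 877 = 14P, so P = 62.64 and Y = 2347 − 12P = 1595.29.
Output 1595.29 is below potential 1970, so over time expected prices fall and SRAS shifts right until Y returns to 1970.
Long run: Y = 1970 on the AD curve gives 1970 = 2347 − 12P, so P = 31.42.

Long-run P = 31.42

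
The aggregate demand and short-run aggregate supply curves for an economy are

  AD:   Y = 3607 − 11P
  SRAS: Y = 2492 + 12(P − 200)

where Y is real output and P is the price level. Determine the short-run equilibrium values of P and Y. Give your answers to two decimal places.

Write SRAS as Y = 2492 + 12P − 2400 = 92 + 12P.
Set AD = SRAS: 3607 − 11P = 92 + 12P, so 3515 = 23P and P = 152.83.
Substituting into AD, Y = 3607 − 11P = 1925.91.

P = 152.83, Y = 1925.91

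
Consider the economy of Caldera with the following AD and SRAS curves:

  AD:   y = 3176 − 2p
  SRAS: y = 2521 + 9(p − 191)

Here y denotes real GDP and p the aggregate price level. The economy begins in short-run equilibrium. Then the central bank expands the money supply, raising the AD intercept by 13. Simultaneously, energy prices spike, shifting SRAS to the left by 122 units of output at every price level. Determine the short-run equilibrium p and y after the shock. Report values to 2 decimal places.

p = 228.09, y = 2732.82

After both shocks: AD is y = 3189 − 2p and SRAS is y = 680 + 9p.
Setting them equal: 2509 = 11p, so p = 228.09.
Substituting into AD, y = 2732.82.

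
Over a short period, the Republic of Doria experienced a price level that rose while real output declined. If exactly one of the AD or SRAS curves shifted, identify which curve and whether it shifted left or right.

P rose and Y fell. An AD shift moves P and Y in the same direction; an SRAS shift moves them in opposite directions.
Here P and Y moved in opposite directions, so the SRAS curve shifted.
Since Y fell, SRAS shifted left.

SRAS shifted left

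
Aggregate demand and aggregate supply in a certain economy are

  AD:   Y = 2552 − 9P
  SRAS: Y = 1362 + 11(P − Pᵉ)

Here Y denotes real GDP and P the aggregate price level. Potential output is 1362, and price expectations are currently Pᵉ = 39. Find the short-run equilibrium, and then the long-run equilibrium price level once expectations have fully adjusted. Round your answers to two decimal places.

Short run: P = 80.95, Y = 1823.45. Long run: P = 132.22.

Short run: with Pᵉ = 39, SRAS is Y = 933 + 11P. Setting AD = SRAS gives 1619 = 20P, so P = 80.95 and Y = 2552 − 9P = 1823.45.
Output 1823.45 is above potential 1362, so over time expected prices rise and SRAS shifts left until Y returns to 1362.
Long run: Y = 1362 on the AD curve gives 1362 = 2552 − 9P, so P = 132.22.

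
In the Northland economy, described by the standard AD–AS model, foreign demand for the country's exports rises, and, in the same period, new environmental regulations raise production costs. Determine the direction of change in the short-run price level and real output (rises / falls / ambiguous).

Price level: rises; output: ambiguous

The first event is a positive demand shock: AD shifts right, which by itself pushes P up and Y up.
The second is an adverse supply shock: SRAS shifts left, which by itself pushes P up and Y down.
Both shocks push P up, so P rises. The two shocks push Y in opposite directions, so the effect on Y is ambiguous.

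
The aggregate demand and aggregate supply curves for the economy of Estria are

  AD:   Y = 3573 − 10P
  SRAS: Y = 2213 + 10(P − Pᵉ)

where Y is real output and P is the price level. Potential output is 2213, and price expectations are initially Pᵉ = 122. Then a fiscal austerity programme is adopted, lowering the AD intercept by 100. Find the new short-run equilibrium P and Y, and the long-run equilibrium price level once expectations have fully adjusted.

Short run: P = 124, Y = 2233. Long run: P = 126.

AD shifts left: new AD is Y = 3473 − 10P. With Pᵉ = 122, SRAS is Y = 993 + 10P.
Short run: 3473 − 10P = 993 + 10P gives 2480 = 20P, so P = 124 and Y = 3473 − 10·124 = 2233.
Y = 2233 is above potential 2213; expectations adjust and SRAS shifts left until Y = 2213.
Long run: on the new AD curve, 2213 = 3473 − 10P gives P = 126.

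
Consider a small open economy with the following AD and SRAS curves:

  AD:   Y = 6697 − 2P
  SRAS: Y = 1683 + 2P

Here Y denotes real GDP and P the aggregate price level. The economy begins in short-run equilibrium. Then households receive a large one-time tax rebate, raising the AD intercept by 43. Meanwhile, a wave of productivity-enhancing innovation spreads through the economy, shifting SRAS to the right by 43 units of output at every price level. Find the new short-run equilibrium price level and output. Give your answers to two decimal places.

P = 1253.50, Y = 4233.00

After both shocks: AD is Y = 6740 − 2P and SRAS is Y = 1726 + 2P.
Setting them equal: 5014 = 4P, so P = 1253.50.
Substituting into AD, Y = 4233.00.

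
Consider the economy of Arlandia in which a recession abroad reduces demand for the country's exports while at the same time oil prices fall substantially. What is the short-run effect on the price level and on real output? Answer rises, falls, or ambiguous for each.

Price level: falls; output: ambiguous

The first event is a negative demand shock: AD shifts left, which by itself pushes P down and Y down.
The second is a favourable supply shock: SRAS shifts right, which by itself pushes P down and Y up.
Both shocks push P down, so P falls. The two shocks push Y in opposite directions, so the effect on Y is ambiguous.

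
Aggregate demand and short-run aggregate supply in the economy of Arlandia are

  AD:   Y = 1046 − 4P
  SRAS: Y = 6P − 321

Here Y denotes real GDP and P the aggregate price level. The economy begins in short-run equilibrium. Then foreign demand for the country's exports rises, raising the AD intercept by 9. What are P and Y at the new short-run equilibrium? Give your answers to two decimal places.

P = 137.60, Y = 504.60

This is a positive demand shock: AD shifts right.
New AD: Y = 1055 − 4P.
Set AD = SRAS: 1055 − 4P = 6P − 321, so 1376 = 10P and P = 137.60.
Substituting into AD, Y = 504.60.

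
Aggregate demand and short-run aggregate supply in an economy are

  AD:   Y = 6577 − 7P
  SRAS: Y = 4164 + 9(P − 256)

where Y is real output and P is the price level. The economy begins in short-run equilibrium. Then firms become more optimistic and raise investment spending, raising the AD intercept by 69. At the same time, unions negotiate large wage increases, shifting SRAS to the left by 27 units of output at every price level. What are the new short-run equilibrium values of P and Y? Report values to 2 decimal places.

After both shocks: AD is Y = 6646 − 7P and SRAS is Y = 1833 + 9P.
Setting them equal: 4813 = 16P, so P = 300.81.
Substituting into AD, Y = 4540.31.

P = 300.81, Y = 4540.31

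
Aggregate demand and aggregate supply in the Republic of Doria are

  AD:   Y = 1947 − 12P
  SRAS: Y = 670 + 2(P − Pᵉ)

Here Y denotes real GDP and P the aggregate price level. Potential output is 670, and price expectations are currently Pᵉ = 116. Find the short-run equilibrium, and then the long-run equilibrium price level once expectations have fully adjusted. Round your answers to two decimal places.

Short run: with Pᵉ = 116, SRAS is Y = 438 + 2P. Setting AD = SRAS gives 1509 = 14P, so P = 107.79 and Y = 1947 − 12P = 653.57.
Output 653.57 is below potential 670, so over time expected prices fall and SRAS shifts right until Y returns to 670.
Long run: Y = 670 on the AD curve gives 670 = 1947 − 12P, so P = 106.42.

Short run: P = 107.79, Y = 653.57. Long run: P = 106.42.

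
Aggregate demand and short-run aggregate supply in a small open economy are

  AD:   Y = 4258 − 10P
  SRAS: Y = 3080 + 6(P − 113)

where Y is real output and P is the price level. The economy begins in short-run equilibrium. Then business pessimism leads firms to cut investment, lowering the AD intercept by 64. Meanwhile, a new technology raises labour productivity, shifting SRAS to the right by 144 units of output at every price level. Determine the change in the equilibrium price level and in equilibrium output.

ΔP = -13, ΔY = +66

After both shocks: AD is Y = 4194 − 10P and SRAS is Y = 2546 + 6P.
Setting them equal: 1648 = 16P, so P = 103.
Y = 4194 − 10·103 = 3164.
Initially P = 116, Y = 3098, so ΔP = -13 and ΔY = +66.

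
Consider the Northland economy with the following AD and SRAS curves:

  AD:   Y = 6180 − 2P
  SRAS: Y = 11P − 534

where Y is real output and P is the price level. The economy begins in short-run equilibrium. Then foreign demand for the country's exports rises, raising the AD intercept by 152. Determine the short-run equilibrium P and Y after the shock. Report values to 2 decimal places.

P = 528.15, Y = 5275.69

This is a positive demand shock: AD shifts right.
New AD: Y = 6332 − 2P.
Set AD = SRAS: 6332 − 2P = 11P − 534, so 6866 = 13P and P = 528.15.
Substituting into AD, Y = 5275.69.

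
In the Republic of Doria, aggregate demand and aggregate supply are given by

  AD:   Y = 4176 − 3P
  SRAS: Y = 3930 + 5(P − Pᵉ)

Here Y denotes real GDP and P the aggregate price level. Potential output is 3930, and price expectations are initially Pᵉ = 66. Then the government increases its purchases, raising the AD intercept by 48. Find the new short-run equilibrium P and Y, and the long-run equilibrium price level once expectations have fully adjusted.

Short run: P = 78, Y = 3990. Long run: P = 98.

AD shifts right: new AD is Y = 4224 − 3P. With Pᵉ = 66, SRAS is Y = 3600 + 5P.
Short run: 4224 − 3P = 3600 + 5P gives 624 = 8P, so P = 78 and Y = 4224 − 3·78 = 3990.
Y = 3990 is above potential 3930; expectations adjust and SRAS shifts left until Y = 3930.
Long run: on the new AD curve, 3930 = 4224 − 3P gives P = 98.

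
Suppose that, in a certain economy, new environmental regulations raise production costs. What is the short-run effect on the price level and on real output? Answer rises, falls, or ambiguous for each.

This is an adverse supply shock: SRAS shifts left.
Moving along the downward-sloping AD curve, P rises and Y falls.

Price level: rises; output: falls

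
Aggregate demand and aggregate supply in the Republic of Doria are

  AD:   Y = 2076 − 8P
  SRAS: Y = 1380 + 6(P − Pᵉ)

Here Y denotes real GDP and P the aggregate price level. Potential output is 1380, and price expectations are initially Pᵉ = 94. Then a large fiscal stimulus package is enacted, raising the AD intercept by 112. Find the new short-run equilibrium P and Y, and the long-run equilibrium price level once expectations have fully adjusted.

Short run: P = 98, Y = 1404. Long run: P = 101.

AD shifts right: new AD is Y = 2188 − 8P. With Pᵉ = 94, SRAS is Y = 816 + 6P.
Short run: 2188 − 8P = 816 + 6P gives 1372 = 14P, so P = 98 and Y = 2188 − 8·98 = 1404.
Y = 1404 is above potential 1380; expectations adjust and SRAS shifts left until Y = 1380.
Long run: on the new AD curve, 1380 = 2188 − 8P gives P = 101.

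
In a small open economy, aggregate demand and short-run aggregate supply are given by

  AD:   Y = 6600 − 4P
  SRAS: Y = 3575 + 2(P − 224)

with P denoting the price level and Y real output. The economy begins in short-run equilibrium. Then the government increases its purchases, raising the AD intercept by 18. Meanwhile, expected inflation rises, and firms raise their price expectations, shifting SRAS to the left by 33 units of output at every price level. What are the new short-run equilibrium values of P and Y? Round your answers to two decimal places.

P = 587.33, Y = 4268.67

After both shocks: AD is Y = 6618 − 4P and SRAS is Y = 3094 + 2P.
Setting them equal: 3524 = 6P, so P = 587.33.
Substituting into AD, Y = 4268.67.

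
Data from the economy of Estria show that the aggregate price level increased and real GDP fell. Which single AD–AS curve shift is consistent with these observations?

P rose and Y fell. An AD shift moves P and Y in the same direction; an SRAS shift moves them in opposite directions.
Here P and Y moved in opposite directions, so the SRAS curve shifted.
Since Y fell, SRAS shifted left.

SRAS shifted left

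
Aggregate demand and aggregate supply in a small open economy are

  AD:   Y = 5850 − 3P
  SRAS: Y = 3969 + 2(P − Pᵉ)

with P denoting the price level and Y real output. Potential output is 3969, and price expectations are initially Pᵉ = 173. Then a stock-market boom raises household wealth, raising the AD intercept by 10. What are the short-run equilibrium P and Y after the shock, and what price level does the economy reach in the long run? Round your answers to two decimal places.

Short run: P = 447.40, Y = 4517.80. Long run: P = 630.33.

AD shifts right: new AD is Y = 5860 − 3P. With Pᵉ = 173, SRAS is Y = 3623 + 2P.
Short run: 5860 − 3P = 3623 + 2P gives 2237 = 5P, so P = 447.40 and Y = 5860 − 3P = 4517.80.
Y = 4517.80 is above potential 3969; expectations adjust and SRAS shifts left until Y = 3969.
Long run: on the new AD curve, 3969 = 5860 − 3P gives P = 630.33.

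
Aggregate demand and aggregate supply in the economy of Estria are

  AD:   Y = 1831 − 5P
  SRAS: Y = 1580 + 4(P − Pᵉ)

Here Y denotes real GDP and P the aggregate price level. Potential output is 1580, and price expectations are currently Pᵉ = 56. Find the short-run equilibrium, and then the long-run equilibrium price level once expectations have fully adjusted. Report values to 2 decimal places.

Short run: P = 52.78, Y = 1567.11. Long run: P = 50.20.

Short run: with Pᵉ = 56, SRAS is Y = 1356 + 4P. Setting AD = SRAS gives 475 = 9P, so P = 52.78 and Y = 1831 − 5P = 1567.11.
Output 1567.11 is below potential 1580, so over time expected prices fall and SRAS shifts right until Y returns to 1580.
Long run: Y = 1580 on the AD curve gives 1580 = 1831 − 5P, so P = 50.20.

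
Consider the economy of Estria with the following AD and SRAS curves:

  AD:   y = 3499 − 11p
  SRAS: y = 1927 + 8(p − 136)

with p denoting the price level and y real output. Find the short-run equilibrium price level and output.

Write SRAS as y = 1927 + 8p − 1088 = 839 + 8p.
Set AD = SRAS: 3499 − 11p = 839 + 8p, so 2660 = 19p and p = 140.
Then y = 3499 − 11·140 = 1959.

p = 140, y = 1959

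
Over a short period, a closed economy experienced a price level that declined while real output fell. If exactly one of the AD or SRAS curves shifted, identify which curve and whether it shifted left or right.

AD shifted left

P fell and Y fell. An AD shift moves P and Y in the same direction; an SRAS shift moves them in opposite directions.
Here P and Y moved in the same direction, so the AD curve shifted.
Since Y fell, AD shifted left.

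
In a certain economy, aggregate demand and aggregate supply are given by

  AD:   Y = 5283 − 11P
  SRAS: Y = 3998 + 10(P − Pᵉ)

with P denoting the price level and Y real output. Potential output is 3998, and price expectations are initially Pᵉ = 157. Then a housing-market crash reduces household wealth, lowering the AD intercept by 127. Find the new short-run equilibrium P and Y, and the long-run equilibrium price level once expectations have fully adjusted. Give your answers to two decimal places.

Short run: P = 129.90, Y = 3727.05. Long run: P = 105.27.

AD shifts left: new AD is Y = 5156 − 11P. With Pᵉ = 157, SRAS is Y = 2428 + 10P.
Short run: 5156 − 11P = 2428 + 10P gives 2728 = 21P, so P = 129.90 and Y = 5156 − 11P = 3727.05.
Y = 3727.05 is below potential 3998; expectations adjust and SRAS shifts right until Y = 3998.
Long run: on the new AD curve, 3998 = 5156 − 11P gives P = 105.27.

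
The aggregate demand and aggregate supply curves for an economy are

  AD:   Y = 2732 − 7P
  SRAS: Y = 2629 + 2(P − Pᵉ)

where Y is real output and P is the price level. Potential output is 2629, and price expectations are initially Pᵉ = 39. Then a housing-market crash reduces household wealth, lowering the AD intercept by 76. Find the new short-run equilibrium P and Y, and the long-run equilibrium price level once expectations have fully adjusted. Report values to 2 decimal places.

Short run: P = 11.67, Y = 2574.33. Long run: P = 3.86.

AD shifts left: new AD is Y = 2656 − 7P. With Pᵉ = 39, SRAS is Y = 2551 + 2P.
Short run: 2656 − 7P = 2551 + 2P gives 105 = 9P, so P = 11.67 and Y = 2656 − 7P = 2574.33.
Y = 2574.33 is below potential 2629; expectations adjust and SRAS shifts right until Y = 2629.
Long run: on the new AD curve, 2629 = 2656 − 7P gives P = 3.86.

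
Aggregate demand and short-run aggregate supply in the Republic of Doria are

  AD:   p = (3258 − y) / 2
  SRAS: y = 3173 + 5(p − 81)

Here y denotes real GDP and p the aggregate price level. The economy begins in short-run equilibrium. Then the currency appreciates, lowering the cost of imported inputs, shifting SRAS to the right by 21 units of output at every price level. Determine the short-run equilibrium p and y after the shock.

p = 67, y = 3124

This is a positive supply shock: SRAS shifts right.
New SRAS: y = 2789 + 5p.
Set AD = SRAS: 3258 − 2p = 2789 + 5p, so 469 = 7p and p = 67.
y = 3258 − 2·67 = 3124.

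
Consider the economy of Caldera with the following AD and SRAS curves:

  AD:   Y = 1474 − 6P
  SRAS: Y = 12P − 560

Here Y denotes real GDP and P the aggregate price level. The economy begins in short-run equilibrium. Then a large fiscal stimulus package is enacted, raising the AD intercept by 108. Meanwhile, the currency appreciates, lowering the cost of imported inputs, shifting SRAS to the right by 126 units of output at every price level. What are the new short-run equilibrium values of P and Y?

After both shocks: AD is Y = 1582 − 6P and SRAS is Y = 12P − 434.
Setting them equal: 2016 = 18P, so P = 112.
Y = 1582 − 6·112 = 910.

P = 112, Y = 910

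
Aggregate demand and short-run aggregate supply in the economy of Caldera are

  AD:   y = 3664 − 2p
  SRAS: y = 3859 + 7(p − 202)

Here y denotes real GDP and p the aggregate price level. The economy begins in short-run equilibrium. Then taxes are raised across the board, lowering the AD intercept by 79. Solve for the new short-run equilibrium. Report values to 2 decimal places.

p = 126.67, y = 3331.67

This is a negative demand shock: AD shifts left.
New AD: y = 3585 − 2p.
SRAS can be written y = 2445 + 7p.
Set AD = SRAS: 3585 − 2p = 2445 + 7p, so 1140 = 9p and p = 126.67.
Substituting into AD, y = 3331.67.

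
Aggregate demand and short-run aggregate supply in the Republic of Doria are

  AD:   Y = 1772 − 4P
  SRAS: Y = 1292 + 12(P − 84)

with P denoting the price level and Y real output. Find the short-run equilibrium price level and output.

Write SRAS as Y = 1292 + 12P − 1008 = 284 + 12P.
Set AD = SRAS: 1772 − 4P = 284 + 12P, so 1488 = 16P and P = 93.
Then Y = 1772 − 4·93 = 1400.

P = 93, Y = 1400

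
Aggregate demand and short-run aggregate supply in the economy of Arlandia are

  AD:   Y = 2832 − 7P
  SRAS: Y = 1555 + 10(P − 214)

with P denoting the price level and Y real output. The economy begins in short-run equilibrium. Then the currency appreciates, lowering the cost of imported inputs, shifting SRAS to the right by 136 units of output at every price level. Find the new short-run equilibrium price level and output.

This is a positive supply shock: SRAS shifts right.
New SRAS: Y = 10P − 449.
Set AD = SRAS: 2832 − 7P = 10P − 449, so 3281 = 17P and P = 193.
Y = 2832 − 7·193 = 1481.

P = 193, Y = 1481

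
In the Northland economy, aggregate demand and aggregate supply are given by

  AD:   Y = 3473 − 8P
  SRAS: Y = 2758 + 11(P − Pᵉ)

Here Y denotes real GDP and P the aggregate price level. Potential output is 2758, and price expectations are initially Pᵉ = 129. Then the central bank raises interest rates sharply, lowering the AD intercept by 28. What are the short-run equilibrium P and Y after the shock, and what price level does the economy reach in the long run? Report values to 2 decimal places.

Short run: P = 110.84, Y = 2558.26. Long run: P = 85.88.

AD shifts left: new AD is Y = 3445 − 8P. With Pᵉ = 129, SRAS is Y = 1339 + 11P.
Short run: 3445 − 8P = 1339 + 11P gives 2106 = 19P, so P = 110.84 and Y = 3445 − 8P = 2558.26.
Y = 2558.26 is below potential 2758; expectations adjust and SRAS shifts right until Y = 2758.
Long run: on the new AD curve, 2758 = 3445 − 8P gives P = 85.88.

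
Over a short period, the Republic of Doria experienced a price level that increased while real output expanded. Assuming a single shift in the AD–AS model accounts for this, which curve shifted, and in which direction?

AD shifted right

P rose and Y rose. An AD shift moves P and Y in the same direction; an SRAS shift moves them in opposite directions.
Here P and Y moved in the same direction, so the AD curve shifted.
Since Y rose, AD shifted right.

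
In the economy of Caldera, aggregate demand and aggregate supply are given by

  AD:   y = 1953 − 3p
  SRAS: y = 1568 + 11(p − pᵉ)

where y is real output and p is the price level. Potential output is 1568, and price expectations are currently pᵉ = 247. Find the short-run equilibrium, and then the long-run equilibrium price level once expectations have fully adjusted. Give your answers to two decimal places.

Short run: p = 221.57, y = 1288.29. Long run: p = 128.33.

Short run: with pᵉ = 247, SRAS is y = 11p − 1149. Setting AD = SRAS gives 3102 = 14p, so p = 221.57 and y = 1953 − 3p = 1288.29.
Output 1288.29 is below potential 1568, so over time expected prices fall and SRAS shifts right until y returns to 1568.
Long run: y = 1568 on the AD curve gives 1568 = 1953 − 3p, so p = 128.33.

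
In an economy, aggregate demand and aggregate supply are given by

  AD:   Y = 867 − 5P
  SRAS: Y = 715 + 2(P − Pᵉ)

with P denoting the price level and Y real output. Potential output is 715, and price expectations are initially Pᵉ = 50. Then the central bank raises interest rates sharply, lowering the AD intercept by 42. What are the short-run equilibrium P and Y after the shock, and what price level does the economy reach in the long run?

AD shifts left: new AD is Y = 825 − 5P. With Pᵉ = 50, SRAS is Y = 615 + 2P.
Short run: 825 − 5P = 615 + 2P gives 210 = 7P, so P = 30 and Y = 825 − 5·30 = 675.
Y = 675 is below potential 715; expectations adjust and SRAS shifts right until Y = 715.
Long run: on the new AD curve, 715 = 825 − 5P gives P = 22.

Short run: P = 30, Y = 675. Long run: P = 22.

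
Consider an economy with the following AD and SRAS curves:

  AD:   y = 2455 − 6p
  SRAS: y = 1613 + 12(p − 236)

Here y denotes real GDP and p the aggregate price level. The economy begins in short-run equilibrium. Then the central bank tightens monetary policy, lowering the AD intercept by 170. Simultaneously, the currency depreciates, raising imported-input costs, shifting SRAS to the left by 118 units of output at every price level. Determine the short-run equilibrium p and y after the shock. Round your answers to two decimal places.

p = 201.22, y = 1077.67

After both shocks: AD is y = 2285 − 6p and SRAS is y = 12p − 1337.
Setting them equal: 3622 = 18p, so p = 201.22.
Substituting into AD, y = 1077.67.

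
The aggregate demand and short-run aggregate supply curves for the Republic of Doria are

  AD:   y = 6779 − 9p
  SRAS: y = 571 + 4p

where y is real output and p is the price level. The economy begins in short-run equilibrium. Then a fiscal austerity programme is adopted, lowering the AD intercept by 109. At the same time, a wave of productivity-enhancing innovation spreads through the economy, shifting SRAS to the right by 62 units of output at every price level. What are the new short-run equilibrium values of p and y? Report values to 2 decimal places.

p = 464.38, y = 2490.54

After both shocks: AD is y = 6670 − 9p and SRAS is y = 633 + 4p.
Setting them equal: 6037 = 13p, so p = 464.38.
Substituting into AD, y = 2490.54.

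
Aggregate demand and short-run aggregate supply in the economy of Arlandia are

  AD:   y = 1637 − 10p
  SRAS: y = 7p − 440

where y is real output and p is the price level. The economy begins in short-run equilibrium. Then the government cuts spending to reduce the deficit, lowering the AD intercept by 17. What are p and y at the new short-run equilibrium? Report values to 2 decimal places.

This is a negative demand shock: AD shifts left.
New AD: y = 1620 − 10p.
Set AD = SRAS: 1620 − 10p = 7p − 440, so 2060 = 17p and p = 121.18.
Substituting into AD, y = 408.24.

p = 121.18, y = 408.24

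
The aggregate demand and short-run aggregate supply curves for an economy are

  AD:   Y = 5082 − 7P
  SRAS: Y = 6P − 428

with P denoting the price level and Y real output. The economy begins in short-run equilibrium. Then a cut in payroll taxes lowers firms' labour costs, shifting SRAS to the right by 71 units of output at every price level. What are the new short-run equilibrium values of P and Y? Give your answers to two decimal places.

This is a positive supply shock: SRAS shifts right.
New SRAS: Y = 6P − 357.
Set AD = SRAS: 5082 − 7P = 6P − 357, so 5439 = 13P and P = 418.38.
Substituting into AD, Y = 2153.31.

P = 418.38, Y = 2153.31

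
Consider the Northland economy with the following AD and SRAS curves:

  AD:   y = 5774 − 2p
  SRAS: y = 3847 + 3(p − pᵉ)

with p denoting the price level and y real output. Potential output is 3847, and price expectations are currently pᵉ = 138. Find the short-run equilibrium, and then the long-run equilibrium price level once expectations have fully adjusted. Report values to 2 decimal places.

Short run: p = 468.20, y = 4837.60. Long run: p = 963.50.

Short run: with pᵉ = 138, SRAS is y = 3433 + 3p. Setting AD = SRAS gives 2341 = 5p, so p = 468.20 and y = 5774 − 2p = 4837.60.
Output 4837.60 is above potential 3847, so over time expected prices rise and SRAS shifts left until y returns to 3847.
Long run: y = 3847 on the AD curve gives 3847 = 5774 − 2p, so p = 963.50.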